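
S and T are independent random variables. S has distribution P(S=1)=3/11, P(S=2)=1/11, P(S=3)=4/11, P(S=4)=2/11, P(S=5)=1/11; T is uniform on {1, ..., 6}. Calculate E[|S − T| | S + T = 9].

P(S + T = 9) = 7/66.
Summing |S−T|·P(x,y) over outcomes with S + T = 9 gives 5/22.
E[|S − T| | S + T = 9] = (5/22) / (7/66) = 15/7.

15/7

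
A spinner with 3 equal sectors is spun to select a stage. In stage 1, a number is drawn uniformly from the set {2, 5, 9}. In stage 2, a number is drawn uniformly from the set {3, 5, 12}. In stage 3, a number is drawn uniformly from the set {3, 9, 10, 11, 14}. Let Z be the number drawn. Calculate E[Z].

E[Z | stage 1] = (2+5+9)/3 = 16/3.
E[Z | stage 2] = (3+5+12)/3 = 20/3.
E[Z | stage 3] = (3+9+10+11+14)/5 = 47/5.
By the law of total expectation,
E[Z] = (1/3)·(16/3) + (1/3)·(20/3) + (1/3)·(47/5) = 107/15.

107/15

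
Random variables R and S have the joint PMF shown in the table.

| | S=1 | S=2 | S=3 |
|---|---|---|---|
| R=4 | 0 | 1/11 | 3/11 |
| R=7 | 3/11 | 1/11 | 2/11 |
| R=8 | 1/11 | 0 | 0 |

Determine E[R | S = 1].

P(S = 1) = 4/11.
Σ R·P over the event = 7·(3/11) + 8·(1/11) = 29/11.
E[R | S = 1] = (29/11) / (4/11) = 29/4.

29/4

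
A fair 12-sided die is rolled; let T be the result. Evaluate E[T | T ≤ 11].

Given T ≤ 11, T is equally likely to be any of {1, 2, 3, 4, 5, 6, 7, 8, 9, 10, 11}.
E[T | T ≤ 11] = (1 + 2 + 3 + 4 + 5 + 6 + 7 + 8 + 9 + 10 + 11) / 11 = 6.

6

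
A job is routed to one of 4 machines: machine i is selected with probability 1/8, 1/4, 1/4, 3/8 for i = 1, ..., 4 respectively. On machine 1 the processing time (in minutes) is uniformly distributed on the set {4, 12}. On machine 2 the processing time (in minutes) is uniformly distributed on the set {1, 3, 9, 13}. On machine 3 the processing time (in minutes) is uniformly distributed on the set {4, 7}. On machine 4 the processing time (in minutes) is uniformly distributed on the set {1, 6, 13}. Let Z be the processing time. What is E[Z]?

E[Z | machine 1] = (4+12)/2 = 8.
E[Z | machine 2] = (1+3+9+13)/4 = 13/2.
E[Z | machine 3] = (4+7)/2 = 11/2.
E[Z | machine 4] = (1+6+13)/3 = 20/3.
By the law of total expectation,
E[Z] = (1/8)·(8) + (1/4)·(13/2) + (1/4)·(11/2) + (3/8)·(20/3) = 13/2.

13/2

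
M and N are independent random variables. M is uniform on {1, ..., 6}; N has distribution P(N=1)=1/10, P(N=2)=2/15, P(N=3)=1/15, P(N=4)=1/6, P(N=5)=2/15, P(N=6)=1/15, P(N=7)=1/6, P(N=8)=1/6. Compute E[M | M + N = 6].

17/6

P(M + N = 6) = 1/10.
Summing M·P(x,y) over outcomes with M + N = 6 gives 17/60.
E[M | M + N = 6] = (17/60) / (1/10) = 17/6.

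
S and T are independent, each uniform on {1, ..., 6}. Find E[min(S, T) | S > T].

7/3

P(S > T) = 5/12.
Summing min(S,T)·P(x,y) over outcomes with S > T gives 35/36.
E[min(S, T) | S > T] = (35/36) / (5/12) = 7/3.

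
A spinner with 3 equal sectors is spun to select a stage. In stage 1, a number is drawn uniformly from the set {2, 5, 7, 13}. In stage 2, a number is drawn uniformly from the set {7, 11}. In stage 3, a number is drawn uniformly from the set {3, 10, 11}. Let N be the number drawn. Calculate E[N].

E[N | stage 1] = (2+5+7+13)/4 = 27/4.
E[N | stage 2] = (7+11)/2 = 9.
E[N | stage 3] = (3+10+11)/3 = 8.
By the law of total expectation,
E[N] = (1/3)·(27/4) + (1/3)·(9) + (1/3)·(8) = 95/12.

95/12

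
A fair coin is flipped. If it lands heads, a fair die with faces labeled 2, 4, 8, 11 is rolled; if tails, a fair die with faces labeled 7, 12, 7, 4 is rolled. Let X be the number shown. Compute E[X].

55/8

E[X | heads] = (2+4+8+11)/4 = 25/4.
E[X | tails] = (7+12+7+4)/4 = 15/2.
E[X] = (1/2)·(25/4) + (1/2)·(15/2) = 55/8.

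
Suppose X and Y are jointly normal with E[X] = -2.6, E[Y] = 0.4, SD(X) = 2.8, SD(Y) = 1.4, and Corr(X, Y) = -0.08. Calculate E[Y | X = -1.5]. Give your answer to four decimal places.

0.3560

The regression of Y on X has slope ρ·σ_Y/σ_X and passes through (μ_X, μ_Y).
E[Y | X=-1.5] = 0.4 + (-0.08)·(1.4/2.8)·(-1.5 − (-2.6)) = 0.4 + (-0.04)·(1.1) = 0.3560.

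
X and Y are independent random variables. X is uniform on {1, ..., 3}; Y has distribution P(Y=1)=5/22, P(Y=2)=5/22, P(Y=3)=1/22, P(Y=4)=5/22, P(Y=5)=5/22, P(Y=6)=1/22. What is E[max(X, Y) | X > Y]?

8/3

P(X > Y) = 5/22.
Summing max(X,Y)·P(x,y) over outcomes with X > Y gives 20/33.
E[max(X, Y) | X > Y] = (20/33) / (5/22) = 8/3.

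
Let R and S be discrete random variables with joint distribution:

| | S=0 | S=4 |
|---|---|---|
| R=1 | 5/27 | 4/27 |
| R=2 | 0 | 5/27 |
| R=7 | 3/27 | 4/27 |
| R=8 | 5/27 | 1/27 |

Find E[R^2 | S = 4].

142/7

P(S = 4) = 14/27.
Σ R^2·P over the event = 1·(4/27) + 4·(5/27) + 49·(4/27) + 64·(1/27) = 284/27.
E[R^2 | S = 4] = (284/27) / (14/27) = 142/7.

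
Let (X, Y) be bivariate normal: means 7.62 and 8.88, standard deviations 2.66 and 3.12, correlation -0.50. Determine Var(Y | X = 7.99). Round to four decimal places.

The conditional variance in a bivariate normal is σ_Y²(1 − ρ²), independent of x.
Var(Y | X=7.99) = (3.12)²·(1 − (-0.50)²) = 9.7344·0.75 = 7.3008.

7.3008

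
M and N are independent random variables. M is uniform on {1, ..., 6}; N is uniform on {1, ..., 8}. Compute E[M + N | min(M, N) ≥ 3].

10

P(min(M, N) ≥ 3) = 1/2.
Summing (M+N)·P(x,y) over outcomes with min(M, N) ≥ 3 gives 5.
E[M + N | min(M, N) ≥ 3] = (5) / (1/2) = 10.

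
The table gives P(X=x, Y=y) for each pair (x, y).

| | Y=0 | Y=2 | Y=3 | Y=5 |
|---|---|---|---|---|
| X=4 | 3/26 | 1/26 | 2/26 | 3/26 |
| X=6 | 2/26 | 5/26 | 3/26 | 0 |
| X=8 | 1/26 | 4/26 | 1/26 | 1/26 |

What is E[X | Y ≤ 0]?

P(Y ≤ 0) = 3/13.
Σ X·P over the event = 4·(3/26) + 6·(2/26) + 8·(1/26) = 16/13.
E[X | Y ≤ 0] = (16/13) / (3/13) = 16/3.

16/3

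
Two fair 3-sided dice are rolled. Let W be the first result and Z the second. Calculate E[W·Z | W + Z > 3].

31/6

Outcomes with W + Z > 3: (1,3), (2,2), (2,3), (3,1), (3,2), (3,3), each with probability 1/9.
E[W·Z | W + Z > 3] = (3 + 4 + 6 + 3 + 6 + 9) / 6 = 31/6.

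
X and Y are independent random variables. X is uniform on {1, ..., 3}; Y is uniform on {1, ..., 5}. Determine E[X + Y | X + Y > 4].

P(X + Y > 4) = 3/5.
Summing (X+Y)·P(x,y) over outcomes with X + Y > 4 gives 11/3.
E[X + Y | X + Y > 4] = (11/3) / (3/5) = 55/9.

55/9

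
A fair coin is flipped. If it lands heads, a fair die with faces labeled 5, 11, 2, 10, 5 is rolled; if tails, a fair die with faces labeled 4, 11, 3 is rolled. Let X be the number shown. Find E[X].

E[X | heads] = (5+11+2+10+5)/5 = 33/5.
E[X | tails] = (4+11+3)/3 = 6.
By the law of total expectation,
E[X] = (1/2)·(33/5) + (1/2)·(6) = 63/10.

63/10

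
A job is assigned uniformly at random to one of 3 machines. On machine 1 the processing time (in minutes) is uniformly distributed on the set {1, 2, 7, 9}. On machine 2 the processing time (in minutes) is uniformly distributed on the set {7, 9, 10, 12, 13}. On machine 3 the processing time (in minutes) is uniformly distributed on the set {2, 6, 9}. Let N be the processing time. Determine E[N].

E[N | machine 1] = (1+2+7+9)/4 = 19/4.
E[N | machine 2] = (7+9+10+12+13)/5 = 51/5.
E[N | machine 3] = (2+6+9)/3 = 17/3.
E[N] = (1/3)·(19/4) + (1/3)·(51/5) + (1/3)·(17/3) = 1237/180.

1237/180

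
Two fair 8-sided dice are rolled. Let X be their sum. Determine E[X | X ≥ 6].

P(X ≥ 6) = 27/32.
E[X | X ≥ 6] = (67/8) / (27/32) = 268/27.

268/27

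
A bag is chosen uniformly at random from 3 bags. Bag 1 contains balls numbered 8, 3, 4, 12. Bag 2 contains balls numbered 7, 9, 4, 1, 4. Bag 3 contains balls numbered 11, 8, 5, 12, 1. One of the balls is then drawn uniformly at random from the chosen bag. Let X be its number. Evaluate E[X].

383/60

E[X | bag 1] = (8+3+4+12)/4 = 27/4.
E[X | bag 2] = (7+9+4+1+4)/5 = 5.
E[X | bag 3] = (11+8+5+12+1)/5 = 37/5.
E[X] = (1/3)·(27/4) + (1/3)·(5) + (1/3)·(37/5) = 383/60.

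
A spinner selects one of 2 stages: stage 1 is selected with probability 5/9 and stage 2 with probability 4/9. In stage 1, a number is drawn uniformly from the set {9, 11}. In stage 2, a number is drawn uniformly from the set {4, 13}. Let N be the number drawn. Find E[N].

28/3

E[N | stage 1] = (9+11)/2 = 10.
E[N | stage 2] = (4+13)/2 = 17/2.
E[N] = (5/9)·(10) + (4/9)·(17/2) = 28/3.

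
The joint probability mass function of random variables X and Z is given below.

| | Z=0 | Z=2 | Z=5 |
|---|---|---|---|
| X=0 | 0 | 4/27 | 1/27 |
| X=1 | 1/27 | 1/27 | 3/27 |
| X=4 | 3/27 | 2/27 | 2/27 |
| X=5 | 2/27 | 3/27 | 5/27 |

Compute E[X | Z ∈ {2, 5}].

P(Z ∈ {2, 5}) = 7/9.
Σ X·P over the event = 0·(4/27) + 0·(1/27) + 1·(1/27) + 1·(3/27) + 4·(2/27) + 4·(2/27) + 5·(3/27) + 5·(5/27) = 20/9.
E[X | Z ∈ {2, 5}] = (20/9) / (7/9) = 20/7.

20/7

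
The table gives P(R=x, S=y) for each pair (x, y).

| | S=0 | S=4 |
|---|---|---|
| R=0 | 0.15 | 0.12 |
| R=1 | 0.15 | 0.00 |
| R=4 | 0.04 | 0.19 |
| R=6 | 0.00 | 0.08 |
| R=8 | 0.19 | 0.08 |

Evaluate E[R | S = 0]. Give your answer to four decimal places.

3.4528

P(S = 0) = 0.53.
Σ R·P over the event = 0·(0.15) + 1·(0.15) + 4·(0.04) + 8·(0.19) = 1.83.
E[R | S = 0] = (1.83) / (0.53) = 3.4528.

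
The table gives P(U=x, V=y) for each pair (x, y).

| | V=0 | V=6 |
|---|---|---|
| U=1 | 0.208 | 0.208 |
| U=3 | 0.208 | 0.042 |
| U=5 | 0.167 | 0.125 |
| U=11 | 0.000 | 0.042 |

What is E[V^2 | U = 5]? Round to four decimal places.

15.4110

P(U = 5) = 0.292.
Summing V^2·P(U=x,V=y) over the conditioning event gives 4.500.
E[V^2 | U = 5] = (4.500) / (0.292) = 15.4110.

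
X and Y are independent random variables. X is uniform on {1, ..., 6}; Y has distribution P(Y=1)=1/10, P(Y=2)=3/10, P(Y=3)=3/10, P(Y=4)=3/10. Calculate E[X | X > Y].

19/4

P(X > Y) = 8/15.
Summing X·P(x,y) over outcomes with X > Y gives 38/15.
E[X | X > Y] = (38/15) / (8/15) = 19/4.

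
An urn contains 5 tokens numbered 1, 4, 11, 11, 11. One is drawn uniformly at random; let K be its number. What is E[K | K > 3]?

37/4

P(K > 3) = 4/5.
Σ over the event: 4·1/5 + 11·3/5 = 37/5.
E[K | K > 3] = (37/5) / (4/5) = 37/4.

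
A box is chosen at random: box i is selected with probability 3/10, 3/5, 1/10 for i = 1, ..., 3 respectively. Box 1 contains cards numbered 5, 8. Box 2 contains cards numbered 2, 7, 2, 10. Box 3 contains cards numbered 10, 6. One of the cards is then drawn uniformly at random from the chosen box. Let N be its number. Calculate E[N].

E[N | box 1] = (5+8)/2 = 13/2.
E[N | box 2] = (2+7+2+10)/4 = 21/4.
E[N | box 3] = (10+6)/2 = 8.
By the law of total expectation,
E[N] = (3/10)·(13/2) + (3/5)·(21/4) + (1/10)·(8) = 59/10.

59/10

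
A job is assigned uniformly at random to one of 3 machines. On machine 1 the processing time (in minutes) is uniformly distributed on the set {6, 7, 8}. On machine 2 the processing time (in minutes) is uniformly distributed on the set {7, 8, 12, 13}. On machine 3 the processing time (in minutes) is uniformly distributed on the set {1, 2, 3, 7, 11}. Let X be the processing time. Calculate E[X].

E[X | machine 1] = (6+7+8)/3 = 7.
E[X | machine 2] = (7+8+12+13)/4 = 10.
E[X | machine 3] = (1+2+3+7+11)/5 = 24/5.
By the law of total expectation,
E[X] = (1/3)·(7) + (1/3)·(10) + (1/3)·(24/5) = 109/15.

109/15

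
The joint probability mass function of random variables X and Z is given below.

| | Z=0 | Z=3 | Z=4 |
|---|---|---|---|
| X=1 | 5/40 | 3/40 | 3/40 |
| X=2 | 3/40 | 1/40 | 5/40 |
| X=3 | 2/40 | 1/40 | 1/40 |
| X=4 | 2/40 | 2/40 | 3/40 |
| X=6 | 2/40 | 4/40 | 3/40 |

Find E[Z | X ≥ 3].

49/20

P(X ≥ 3) = 1/2.
Summing Z·P(X=x,Z=y) over the conditioning event gives 49/40.
E[Z | X ≥ 3] = (49/40) / (1/2) = 49/20.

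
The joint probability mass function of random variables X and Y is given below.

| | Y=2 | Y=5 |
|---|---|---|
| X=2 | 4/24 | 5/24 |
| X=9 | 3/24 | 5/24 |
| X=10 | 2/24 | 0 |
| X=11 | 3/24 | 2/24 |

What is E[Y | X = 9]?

P(X = 9) = 1/3.
Σ Y·P over the event = 2·(3/24) + 5·(5/24) = 31/24.
E[Y | X = 9] = (31/24) / (1/3) = 31/8.

31/8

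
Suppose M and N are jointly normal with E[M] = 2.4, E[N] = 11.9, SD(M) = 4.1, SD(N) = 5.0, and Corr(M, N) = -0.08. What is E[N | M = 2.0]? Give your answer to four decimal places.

11.9390

E[N | M=x] = μ_N + ρ(σ_N/σ_M)(x − μ_M) for jointly normal variables.
E[N | M=2.0] = 11.9 + (-0.08)·(5.0/4.1)·(2.0 − (2.4)) = 11.9 + (-0.097561)·(-0.4) = 11.9390.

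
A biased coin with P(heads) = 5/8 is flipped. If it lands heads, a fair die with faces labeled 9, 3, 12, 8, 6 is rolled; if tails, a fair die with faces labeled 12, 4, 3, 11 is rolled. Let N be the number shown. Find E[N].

E[N | heads] = (9+3+12+8+6)/5 = 38/5.
E[N | tails] = (12+4+3+11)/4 = 15/2.
E[N] = (5/8)·(38/5) + (3/8)·(15/2) = 121/16.

121/16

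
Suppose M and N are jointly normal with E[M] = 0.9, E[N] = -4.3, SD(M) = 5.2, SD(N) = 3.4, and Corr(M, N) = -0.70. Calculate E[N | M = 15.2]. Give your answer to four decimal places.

-10.8450

E[N | M=x] = μ_N + ρ(σ_N/σ_M)(x − μ_M) for jointly normal variables.
E[N | M=15.2] = -4.3 + (-0.70)·(3.4/5.2)·(15.2 − (0.9)) = -4.3 + (-0.45769)·(14.3) = -10.8450.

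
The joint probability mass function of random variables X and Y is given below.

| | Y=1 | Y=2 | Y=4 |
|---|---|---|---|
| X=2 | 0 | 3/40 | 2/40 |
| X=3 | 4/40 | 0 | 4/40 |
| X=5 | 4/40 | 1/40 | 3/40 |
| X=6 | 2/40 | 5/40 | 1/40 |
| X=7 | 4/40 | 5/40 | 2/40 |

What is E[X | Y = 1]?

P(Y = 1) = 7/20.
Σ X·P over the event = 3·(4/40) + 5·(4/40) + 6·(2/40) + 7·(4/40) = 9/5.
E[X | Y = 1] = (9/5) / (7/20) = 36/7.

36/7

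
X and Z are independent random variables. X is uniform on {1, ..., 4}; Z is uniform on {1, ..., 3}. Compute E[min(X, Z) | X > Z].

5/3

Outcomes with X > Z: (2,1), (3,1), (3,2), (4,1), (4,2), (4,3), each with probability 1/12.
E[min(X, Z) | X > Z] = (1 + 1 + 2 + 1 + 2 + 3) / 6 = 5/3.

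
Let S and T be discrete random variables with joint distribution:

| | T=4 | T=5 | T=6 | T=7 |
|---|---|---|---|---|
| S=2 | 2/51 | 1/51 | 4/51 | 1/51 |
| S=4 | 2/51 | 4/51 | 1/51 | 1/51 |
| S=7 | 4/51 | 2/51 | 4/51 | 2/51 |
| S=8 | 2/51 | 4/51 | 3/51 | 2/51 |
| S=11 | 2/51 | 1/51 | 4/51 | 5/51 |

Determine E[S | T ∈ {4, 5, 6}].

261/40

P(T ∈ {4, 5, 6}) = 40/51.
Summing S·P(S=x,T=y) over the conditioning event gives 87/17.
E[S | T ∈ {4, 5, 6}] = (87/17) / (40/51) = 261/40.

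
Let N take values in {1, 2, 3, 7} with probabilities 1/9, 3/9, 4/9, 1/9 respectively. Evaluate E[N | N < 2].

1

P(N < 2) = 1/9.
Σ over the event: 1·1/9 = 1/9.
E[N | N < 2] = (1/9) / (1/9) = 1.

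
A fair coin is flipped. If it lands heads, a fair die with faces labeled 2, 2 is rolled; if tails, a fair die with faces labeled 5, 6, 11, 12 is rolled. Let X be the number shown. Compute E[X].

21/4

E[X | heads] = (2+2)/2 = 2.
E[X | tails] = (5+6+11+12)/4 = 17/2.
E[X] = (1/2)·(2) + (1/2)·(17/2) = 21/4.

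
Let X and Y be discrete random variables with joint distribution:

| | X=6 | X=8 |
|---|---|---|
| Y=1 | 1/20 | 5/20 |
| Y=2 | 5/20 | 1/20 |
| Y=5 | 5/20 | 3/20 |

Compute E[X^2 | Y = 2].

122/3

P(Y = 2) = 3/10.
Σ X^2·P over the event = 36·(5/20) + 64·(1/20) = 61/5.
E[X^2 | Y = 2] = (61/5) / (3/10) = 122/3.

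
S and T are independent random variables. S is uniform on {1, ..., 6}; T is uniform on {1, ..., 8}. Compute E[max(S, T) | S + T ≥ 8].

173/27

P(S + T ≥ 8) = 9/16.
Summing max(S,T)·P(x,y) over outcomes with S + T ≥ 8 gives 173/48.
E[max(S, T) | S + T ≥ 8] = (173/48) / (9/16) = 173/27.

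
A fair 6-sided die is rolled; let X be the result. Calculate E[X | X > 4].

11/2

Given X > 4, X is equally likely to be any of {5, 6}.
E[X | X > 4] = (5 + 6) / 2 = 11/2.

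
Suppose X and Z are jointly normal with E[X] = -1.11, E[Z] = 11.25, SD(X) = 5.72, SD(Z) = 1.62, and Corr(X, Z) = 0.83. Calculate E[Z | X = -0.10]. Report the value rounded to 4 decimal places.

E[Z | X=x] = μ_Z + ρ(σ_Z/σ_X)(x − μ_X) for jointly normal variables.
E[Z | X=-0.10] = 11.25 + (0.83)·(1.62/5.72)·(-0.10 − (-1.11)) = 11.25 + (0.23507)·(1.01) = 11.4874.

11.4874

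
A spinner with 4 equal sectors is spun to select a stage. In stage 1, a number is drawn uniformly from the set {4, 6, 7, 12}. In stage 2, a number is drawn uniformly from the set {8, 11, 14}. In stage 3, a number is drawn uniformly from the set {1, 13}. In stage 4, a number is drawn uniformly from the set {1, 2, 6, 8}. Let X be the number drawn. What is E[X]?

59/8

E[X | stage 1] = (4+6+7+12)/4 = 29/4.
E[X | stage 2] = (8+11+14)/3 = 11.
E[X | stage 3] = (1+13)/2 = 7.
E[X | stage 4] = (1+2+6+8)/4 = 17/4.
By the law of total expectation,
E[X] = (1/4)·(29/4) + (1/4)·(11) + (1/4)·(7) + (1/4)·(17/4) = 59/8.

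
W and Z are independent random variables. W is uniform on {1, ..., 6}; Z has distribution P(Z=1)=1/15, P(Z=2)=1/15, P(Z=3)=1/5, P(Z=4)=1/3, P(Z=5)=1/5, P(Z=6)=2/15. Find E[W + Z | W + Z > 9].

179/17

P(W + Z > 9) = 17/90.
Summing (W+Z)·P(x,y) over outcomes with W + Z > 9 gives 179/90.
E[W + Z | W + Z > 9] = (179/90) / (17/90) = 179/17.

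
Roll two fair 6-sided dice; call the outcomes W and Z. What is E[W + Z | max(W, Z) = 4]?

P(max(W, Z) = 4) = 7/36.
Summing (W+Z)·P(x,y) over outcomes with max(W, Z) = 4 gives 11/9.
E[W + Z | max(W, Z) = 4] = (11/9) / (7/36) = 44/7.

44/7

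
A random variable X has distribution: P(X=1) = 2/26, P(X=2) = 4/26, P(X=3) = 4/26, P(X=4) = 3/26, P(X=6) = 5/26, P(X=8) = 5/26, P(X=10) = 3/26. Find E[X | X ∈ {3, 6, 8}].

41/7

P(X ∈ {3, 6, 8}) = 7/13.
Σ over the event: 3·2/13 + 6·5/26 + 8·5/26 = 41/13.
E[X | X ∈ {3, 6, 8}] = (41/13) / (7/13) = 41/7.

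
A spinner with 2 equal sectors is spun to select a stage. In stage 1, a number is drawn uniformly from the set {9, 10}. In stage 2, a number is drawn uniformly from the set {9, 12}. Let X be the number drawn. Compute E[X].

E[X | stage 1] = (9+10)/2 = 19/2.
E[X | stage 2] = (9+12)/2 = 21/2.
By the law of total expectation,
E[X] = (1/2)·(19/2) + (1/2)·(21/2) = 10.

10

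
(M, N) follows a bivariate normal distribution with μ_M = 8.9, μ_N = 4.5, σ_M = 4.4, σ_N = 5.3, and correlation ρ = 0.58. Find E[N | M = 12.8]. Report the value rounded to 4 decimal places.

E[N | M=x] = μ_N + ρ(σ_N/σ_M)(x − μ_M) for jointly normal variables.
E[N | M=12.8] = 4.5 + (0.58)·(5.3/4.4)·(12.8 − (8.9)) = 4.5 + (0.69864)·(3.9) = 7.2247.

7.2247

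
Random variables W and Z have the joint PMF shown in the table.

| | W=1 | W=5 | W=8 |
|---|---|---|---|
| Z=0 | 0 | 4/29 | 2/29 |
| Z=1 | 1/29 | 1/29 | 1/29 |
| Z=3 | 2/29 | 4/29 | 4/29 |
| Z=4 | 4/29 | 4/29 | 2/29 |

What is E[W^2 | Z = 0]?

P(Z = 0) = 6/29.
Σ W^2·P over the event = 25·(4/29) + 64·(2/29) = 228/29.
E[W^2 | Z = 0] = (228/29) / (6/29) = 38.

38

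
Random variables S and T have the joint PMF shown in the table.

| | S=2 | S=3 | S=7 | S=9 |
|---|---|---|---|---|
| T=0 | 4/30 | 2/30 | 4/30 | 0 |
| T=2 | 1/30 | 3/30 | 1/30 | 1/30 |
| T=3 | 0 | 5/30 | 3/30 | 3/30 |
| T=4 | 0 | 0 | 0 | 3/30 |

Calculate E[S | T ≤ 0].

21/5

P(T ≤ 0) = 1/3.
Σ S·P over the event = 2·(4/30) + 3·(2/30) + 7·(4/30) = 7/5.
E[S | T ≤ 0] = (7/5) / (1/3) = 21/5.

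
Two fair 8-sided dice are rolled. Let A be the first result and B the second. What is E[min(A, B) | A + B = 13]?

Outcomes with A + B = 13: (5,8), (6,7), (7,6), (8,5), each with probability 1/64.
E[min(A, B) | A + B = 13] = (5 + 6 + 6 + 5) / 4 = 11/2.

11/2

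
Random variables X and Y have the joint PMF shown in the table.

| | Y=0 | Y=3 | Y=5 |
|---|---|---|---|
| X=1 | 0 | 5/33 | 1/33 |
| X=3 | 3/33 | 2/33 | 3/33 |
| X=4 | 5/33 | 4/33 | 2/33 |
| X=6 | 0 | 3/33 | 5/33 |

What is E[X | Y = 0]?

29/8

P(Y = 0) = 8/33.
Σ X·P over the event = 3·(3/33) + 4·(5/33) = 29/33.
E[X | Y = 0] = (29/33) / (8/33) = 29/8.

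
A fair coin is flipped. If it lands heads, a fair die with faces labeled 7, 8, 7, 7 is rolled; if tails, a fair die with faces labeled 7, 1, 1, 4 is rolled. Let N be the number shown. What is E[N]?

E[N | heads] = (7+8+7+7)/4 = 29/4.
E[N | tails] = (7+1+1+4)/4 = 13/4.
E[N] = (1/2)·(29/4) + (1/2)·(13/4) = 21/4.

21/4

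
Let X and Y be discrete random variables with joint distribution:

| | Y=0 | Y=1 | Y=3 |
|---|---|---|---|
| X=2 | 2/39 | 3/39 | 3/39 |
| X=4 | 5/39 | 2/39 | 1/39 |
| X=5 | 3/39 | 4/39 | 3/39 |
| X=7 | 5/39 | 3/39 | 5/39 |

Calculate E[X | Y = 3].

5

P(Y = 3) = 4/13.
Σ X·P over the event = 2·(3/39) + 4·(1/39) + 5·(3/39) + 7·(5/39) = 20/13.
E[X | Y = 3] = (20/13) / (4/13) = 5.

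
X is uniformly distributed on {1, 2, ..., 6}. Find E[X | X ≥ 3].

Given X ≥ 3, X is equally likely to be any of {3, 4, 5, 6}.
E[X | X ≥ 3] = (3 + 4 + 5 + 6) / 4 = 9/2.

9/2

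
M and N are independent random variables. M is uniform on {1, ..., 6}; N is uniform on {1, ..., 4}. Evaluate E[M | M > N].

32/7

P(M > N) = 7/12.
Summing M·P(x,y) over outcomes with M > N gives 8/3.
E[M | M > N] = (8/3) / (7/12) = 32/7.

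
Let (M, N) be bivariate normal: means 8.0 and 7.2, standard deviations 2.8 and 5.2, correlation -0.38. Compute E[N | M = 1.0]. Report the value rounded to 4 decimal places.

The regression of N on M has slope ρ·σ_N/σ_M and passes through (μ_M, μ_N).
E[N | M=1.0] = 7.2 + (-0.38)·(5.2/2.8)·(1.0 − (8.0)) = 7.2 + (-0.70571)·(-7) = 12.1400.

12.1400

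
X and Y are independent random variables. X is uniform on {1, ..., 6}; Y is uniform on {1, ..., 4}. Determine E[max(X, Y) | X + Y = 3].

2

P(X + Y = 3) = 1/12.
Summing max(X,Y)·P(x,y) over outcomes with X + Y = 3 gives 1/6.
E[max(X, Y) | X + Y = 3] = (1/6) / (1/12) = 2.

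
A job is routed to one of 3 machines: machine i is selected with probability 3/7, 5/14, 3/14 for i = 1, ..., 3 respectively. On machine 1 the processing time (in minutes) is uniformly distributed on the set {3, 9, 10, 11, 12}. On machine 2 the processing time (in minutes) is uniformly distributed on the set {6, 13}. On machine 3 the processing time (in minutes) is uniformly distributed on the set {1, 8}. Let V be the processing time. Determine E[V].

E[V | machine 1] = (3+9+10+11+12)/5 = 9.
E[V | machine 2] = (6+13)/2 = 19/2.
E[V | machine 3] = (1+8)/2 = 9/2.
By the law of total expectation,
E[V] = (3/7)·(9) + (5/14)·(19/2) + (3/14)·(9/2) = 115/14.

115/14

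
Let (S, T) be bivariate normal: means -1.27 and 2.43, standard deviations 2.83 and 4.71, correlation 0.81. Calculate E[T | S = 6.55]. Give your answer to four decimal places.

E[T | S=x] = μ_T + ρ(σ_T/σ_S)(x − μ_S) for jointly normal variables.
E[T | S=6.55] = 2.43 + (0.81)·(4.71/2.83)·(6.55 − (-1.27)) = 2.43 + (1.3481)·(7.82) = 12.9721.

12.9721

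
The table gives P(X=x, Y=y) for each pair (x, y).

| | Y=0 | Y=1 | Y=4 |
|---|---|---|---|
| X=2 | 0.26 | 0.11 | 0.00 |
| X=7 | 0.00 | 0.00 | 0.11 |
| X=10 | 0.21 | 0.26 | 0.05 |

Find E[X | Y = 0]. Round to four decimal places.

P(Y = 0) = 0.47.
Σ X·P over the event = 2·(0.26) + 10·(0.21) = 2.62.
E[X | Y = 0] = (2.62) / (0.47) = 5.5745.

5.5745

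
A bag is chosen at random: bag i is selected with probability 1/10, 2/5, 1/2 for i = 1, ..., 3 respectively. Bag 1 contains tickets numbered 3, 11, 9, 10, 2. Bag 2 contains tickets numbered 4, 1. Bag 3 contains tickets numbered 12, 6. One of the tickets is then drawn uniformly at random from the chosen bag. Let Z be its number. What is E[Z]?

E[Z | bag 1] = (3+11+9+10+2)/5 = 7.
E[Z | bag 2] = (4+1)/2 = 5/2.
E[Z | bag 3] = (12+6)/2 = 9.
By the law of total expectation,
E[Z] = (1/10)·(7) + (2/5)·(5/2) + (1/2)·(9) = 31/5.

31/5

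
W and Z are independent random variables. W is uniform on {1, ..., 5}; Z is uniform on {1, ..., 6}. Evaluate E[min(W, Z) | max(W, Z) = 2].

4/3

Outcomes with max(W, Z) = 2: (1,2), (2,1), (2,2), each with probability 1/30.
E[min(W, Z) | max(W, Z) = 2] = (1 + 1 + 2) / 3 = 4/3.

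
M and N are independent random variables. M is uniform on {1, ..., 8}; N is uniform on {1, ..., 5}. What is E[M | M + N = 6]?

Outcomes with M + N = 6: (1,5), (2,4), (3,3), (4,2), (5,1), each with probability 1/40.
E[M | M + N = 6] = (1 + 2 + 3 + 4 + 5) / 5 = 3.

3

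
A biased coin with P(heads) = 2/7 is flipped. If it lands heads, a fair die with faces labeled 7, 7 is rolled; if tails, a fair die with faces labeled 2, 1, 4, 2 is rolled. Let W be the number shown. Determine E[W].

E[W | heads] = (7+7)/2 = 7.
E[W | tails] = (2+1+4+2)/4 = 9/4.
By the law of total expectation,
E[W] = (2/7)·(7) + (5/7)·(9/4) = 101/28.

101/28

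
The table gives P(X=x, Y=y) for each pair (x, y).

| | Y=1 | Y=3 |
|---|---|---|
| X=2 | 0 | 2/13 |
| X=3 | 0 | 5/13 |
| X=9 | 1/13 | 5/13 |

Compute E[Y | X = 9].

8/3

P(X = 9) = 6/13.
Σ Y·P over the event = 1·(1/13) + 3·(5/13) = 16/13.
E[Y | X = 9] = (16/13) / (6/13) = 8/3.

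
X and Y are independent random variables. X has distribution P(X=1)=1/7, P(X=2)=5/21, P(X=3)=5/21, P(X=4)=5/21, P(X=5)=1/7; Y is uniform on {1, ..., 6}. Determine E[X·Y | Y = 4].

12

P(Y = 4) = 1/6.
Summing XY·P(x,y) over outcomes with Y = 4 gives 2.
E[X·Y | Y = 4] = (2) / (1/6) = 12.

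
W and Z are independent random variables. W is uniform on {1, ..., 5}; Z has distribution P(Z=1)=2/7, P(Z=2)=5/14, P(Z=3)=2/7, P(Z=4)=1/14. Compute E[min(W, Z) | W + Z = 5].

23/14

P(W + Z = 5) = 1/5.
Summing min(W,Z)·P(x,y) over outcomes with W + Z = 5 gives 23/70.
E[min(W, Z) | W + Z = 5] = (23/70) / (1/5) = 23/14.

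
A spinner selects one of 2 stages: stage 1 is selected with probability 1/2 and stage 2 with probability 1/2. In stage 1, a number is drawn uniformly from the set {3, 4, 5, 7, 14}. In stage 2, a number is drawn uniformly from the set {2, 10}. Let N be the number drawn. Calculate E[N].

E[N | stage 1] = (3+4+5+7+14)/5 = 33/5.
E[N | stage 2] = (2+10)/2 = 6.
E[N] = (1/2)·(33/5) + (1/2)·(6) = 63/10.

63/10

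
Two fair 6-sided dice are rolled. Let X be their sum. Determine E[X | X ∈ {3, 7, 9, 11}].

P(X ∈ {3, 7, 9, 11}) = 7/18.
Σ over the event: 3·1/18 + 7·1/6 + 9·1/9 + 11·1/18 = 53/18.
E[X | X ∈ {3, 7, 9, 11}] = (53/18) / (7/18) = 53/7.

53/7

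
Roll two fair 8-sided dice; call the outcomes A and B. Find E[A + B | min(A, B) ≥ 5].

13

P(min(A, B) ≥ 5) = 1/4.
Summing (A+B)·P(x,y) over outcomes with min(A, B) ≥ 5 gives 13/4.
E[A + B | min(A, B) ≥ 5] = (13/4) / (1/4) = 13.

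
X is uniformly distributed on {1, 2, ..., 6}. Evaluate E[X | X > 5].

Given X > 5, X is equally likely to be any of {6}.
E[X | X > 5] = (6) / 1 = 6.

6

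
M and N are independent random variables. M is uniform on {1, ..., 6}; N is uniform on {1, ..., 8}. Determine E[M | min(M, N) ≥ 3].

P(min(M, N) ≥ 3) = 1/2.
Summing M·P(x,y) over outcomes with min(M, N) ≥ 3 gives 9/4.
E[M | min(M, N) ≥ 3] = (9/4) / (1/2) = 9/2.

9/2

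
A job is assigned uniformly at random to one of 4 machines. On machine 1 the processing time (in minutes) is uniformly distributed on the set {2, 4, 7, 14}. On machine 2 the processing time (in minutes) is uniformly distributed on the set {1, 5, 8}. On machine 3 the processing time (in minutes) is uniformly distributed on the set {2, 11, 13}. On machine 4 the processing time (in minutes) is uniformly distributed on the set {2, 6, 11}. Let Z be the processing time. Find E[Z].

317/48

E[Z | machine 1] = (2+4+7+14)/4 = 27/4.
E[Z | machine 2] = (1+5+8)/3 = 14/3.
E[Z | machine 3] = (2+11+13)/3 = 26/3.
E[Z | machine 4] = (2+6+11)/3 = 19/3.
By the law of total expectation,
E[Z] = (1/4)·(27/4) + (1/4)·(14/3) + (1/4)·(26/3) + (1/4)·(19/3) = 317/48.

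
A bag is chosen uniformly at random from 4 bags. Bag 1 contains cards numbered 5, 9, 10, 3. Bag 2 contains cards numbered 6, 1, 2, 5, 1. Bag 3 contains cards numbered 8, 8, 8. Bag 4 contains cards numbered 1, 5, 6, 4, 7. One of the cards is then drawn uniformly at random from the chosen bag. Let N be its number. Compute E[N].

447/80

E[N | bag 1] = (5+9+10+3)/4 = 27/4.
E[N | bag 2] = (6+1+2+5+1)/5 = 3.
E[N | bag 3] = (8+8+8)/3 = 8.
E[N | bag 4] = (1+5+6+4+7)/5 = 23/5.
E[N] = (1/4)·(27/4) + (1/4)·(3) + (1/4)·(8) + (1/4)·(23/5) = 447/80.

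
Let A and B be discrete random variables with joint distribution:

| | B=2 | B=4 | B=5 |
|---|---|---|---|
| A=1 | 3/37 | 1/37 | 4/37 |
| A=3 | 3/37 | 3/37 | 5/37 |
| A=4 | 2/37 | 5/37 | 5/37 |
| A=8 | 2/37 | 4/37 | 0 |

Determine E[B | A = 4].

49/12

P(A = 4) = 12/37.
Σ B·P over the event = 2·(2/37) + 4·(5/37) + 5·(5/37) = 49/37.
E[B | A = 4] = (49/37) / (12/37) = 49/12.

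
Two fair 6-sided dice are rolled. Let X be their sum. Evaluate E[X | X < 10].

94/15

P(X < 10) = 5/6.
Σ over the event: 2·1/36 + 3·1/18 + 4·1/12 + 5·1/9 + 6·5/36 + 7·1/6 + 8·5/36 + 9·1/9 = 47/9.
E[X | X < 10] = (47/9) / (5/6) = 94/15.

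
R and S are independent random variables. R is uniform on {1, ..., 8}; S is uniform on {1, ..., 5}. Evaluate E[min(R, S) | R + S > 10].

13/3

Outcomes with R + S > 10: (6,5), (7,4), (7,5), (8,3), (8,4), (8,5), each with probability 1/40.
E[min(R, S) | R + S > 10] = (5 + 4 + 5 + 3 + 4 + 5) / 6 = 13/3.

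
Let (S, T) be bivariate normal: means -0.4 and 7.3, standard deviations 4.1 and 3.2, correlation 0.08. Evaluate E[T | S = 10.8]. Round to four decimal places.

7.9993

The regression of T on S has slope ρ·σ_T/σ_S and passes through (μ_S, μ_T).
E[T | S=10.8] = 7.3 + (0.08)·(3.2/4.1)·(10.8 − (-0.4)) = 7.3 + (0.062439)·(11.2) = 7.9993.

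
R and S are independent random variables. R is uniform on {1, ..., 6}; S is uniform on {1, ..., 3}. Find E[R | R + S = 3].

P(R + S = 3) = 1/9.
Summing R·P(x,y) over outcomes with R + S = 3 gives 1/6.
E[R | R + S = 3] = (1/6) / (1/9) = 3/2.

3/2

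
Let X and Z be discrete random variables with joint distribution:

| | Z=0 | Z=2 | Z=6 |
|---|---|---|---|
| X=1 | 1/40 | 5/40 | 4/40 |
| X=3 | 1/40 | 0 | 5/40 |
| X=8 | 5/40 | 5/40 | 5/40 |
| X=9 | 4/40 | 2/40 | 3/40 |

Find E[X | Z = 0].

P(Z = 0) = 11/40.
Summing X·P(X=x,Z=y) over the conditioning event gives 2.
E[X | Z = 0] = (2) / (11/40) = 80/11.

80/11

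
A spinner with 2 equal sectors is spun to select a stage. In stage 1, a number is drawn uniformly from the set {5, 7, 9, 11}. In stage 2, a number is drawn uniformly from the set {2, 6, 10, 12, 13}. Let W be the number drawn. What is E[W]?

E[W | stage 1] = (5+7+9+11)/4 = 8.
E[W | stage 2] = (2+6+10+12+13)/5 = 43/5.
E[W] = (1/2)·(8) + (1/2)·(43/5) = 83/10.

83/10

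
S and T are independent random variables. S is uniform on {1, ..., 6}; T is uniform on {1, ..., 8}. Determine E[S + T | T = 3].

13/2

Outcomes with T = 3: (1,3), (2,3), (3,3), (4,3), (5,3), (6,3), each with probability 1/48.
E[S + T | T = 3] = (4 + 5 + 6 + 7 + 8 + 9) / 6 = 13/2.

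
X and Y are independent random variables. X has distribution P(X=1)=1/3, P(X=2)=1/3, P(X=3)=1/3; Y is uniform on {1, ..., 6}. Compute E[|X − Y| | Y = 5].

3

P(Y = 5) = 1/6.
Summing |X−Y|·P(x,y) over outcomes with Y = 5 gives 1/2.
E[|X − Y| | Y = 5] = (1/2) / (1/6) = 3.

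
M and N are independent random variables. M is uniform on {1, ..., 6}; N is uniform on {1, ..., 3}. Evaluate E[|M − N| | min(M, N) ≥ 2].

17/10

Outcomes with min(M, N) ≥ 2: (2,2), (2,3), (3,2), (3,3), (4,2), (4,3), (5,2), (5,3), (6,2), (6,3), each with probability 1/18.
E[|M − N| | min(M, N) ≥ 2] = (0 + 1 + 1 + 0 + 2 + 1 + 3 + 2 + 4 + 3) / 10 = 17/10.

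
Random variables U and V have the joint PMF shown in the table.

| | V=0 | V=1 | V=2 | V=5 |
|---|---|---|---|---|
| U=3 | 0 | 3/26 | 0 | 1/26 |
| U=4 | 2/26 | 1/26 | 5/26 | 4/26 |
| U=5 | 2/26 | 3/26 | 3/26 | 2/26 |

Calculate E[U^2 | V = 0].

P(V = 0) = 2/13.
Summing U^2·P(U=x,V=y) over the conditioning event gives 41/13.
E[U^2 | V = 0] = (41/13) / (2/13) = 41/2.

41/2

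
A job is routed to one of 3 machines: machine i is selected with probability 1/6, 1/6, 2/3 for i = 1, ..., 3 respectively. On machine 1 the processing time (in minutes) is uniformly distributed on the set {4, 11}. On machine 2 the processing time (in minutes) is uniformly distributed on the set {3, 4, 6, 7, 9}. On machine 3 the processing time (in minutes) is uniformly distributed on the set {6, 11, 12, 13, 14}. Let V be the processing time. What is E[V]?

E[V | machine 1] = (4+11)/2 = 15/2.
E[V | machine 2] = (3+4+6+7+9)/5 = 29/5.
E[V | machine 3] = (6+11+12+13+14)/5 = 56/5.
E[V] = (1/6)·(15/2) + (1/6)·(29/5) + (2/3)·(56/5) = 581/60.

581/60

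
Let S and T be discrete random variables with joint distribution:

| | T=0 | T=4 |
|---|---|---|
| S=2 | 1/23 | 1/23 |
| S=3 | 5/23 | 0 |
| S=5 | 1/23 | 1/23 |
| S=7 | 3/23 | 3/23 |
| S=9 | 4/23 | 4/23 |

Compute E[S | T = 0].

P(T = 0) = 14/23.
Σ S·P over the event = 2·(1/23) + 3·(5/23) + 5·(1/23) + 7·(3/23) + 9·(4/23) = 79/23.
E[S | T = 0] = (79/23) / (14/23) = 79/14.

79/14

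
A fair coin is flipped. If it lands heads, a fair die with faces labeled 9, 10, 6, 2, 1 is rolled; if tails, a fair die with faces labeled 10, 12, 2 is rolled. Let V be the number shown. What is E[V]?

34/5

E[V | heads] = (9+10+6+2+1)/5 = 28/5.
E[V | tails] = (10+12+2)/3 = 8.
By the law of total expectation,
E[V] = (1/2)·(28/5) + (1/2)·(8) = 34/5.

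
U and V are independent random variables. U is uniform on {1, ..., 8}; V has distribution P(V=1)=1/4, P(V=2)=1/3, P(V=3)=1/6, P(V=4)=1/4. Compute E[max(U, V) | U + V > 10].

61/8

P(U + V > 10) = 1/12.
Summing max(U,V)·P(x,y) over outcomes with U + V > 10 gives 61/96.
E[max(U, V) | U + V > 10] = (61/96) / (1/12) = 61/8.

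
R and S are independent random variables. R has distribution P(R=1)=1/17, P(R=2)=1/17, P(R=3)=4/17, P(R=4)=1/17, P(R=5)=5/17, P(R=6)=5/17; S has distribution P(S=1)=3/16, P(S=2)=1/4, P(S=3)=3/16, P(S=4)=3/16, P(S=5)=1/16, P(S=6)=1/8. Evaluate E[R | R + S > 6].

P(R + S > 6) = 183/272.
Summing R·P(x,y) over outcomes with R + S > 6 gives 921/272.
E[R | R + S > 6] = (921/272) / (183/272) = 307/61.

307/61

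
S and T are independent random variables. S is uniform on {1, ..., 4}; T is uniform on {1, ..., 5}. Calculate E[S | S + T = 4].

2

Outcomes with S + T = 4: (1,3), (2,2), (3,1), each with probability 1/20.
E[S | S + T = 4] = (1 + 2 + 3) / 3 = 2.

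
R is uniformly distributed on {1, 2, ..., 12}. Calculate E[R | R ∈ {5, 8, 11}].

P(R ∈ {5, 8, 11}) = 1/4.
Σ over the event: 5·1/12 + 8·1/12 + 11·1/12 = 2.
E[R | R ∈ {5, 8, 11}] = (2) / (1/4) = 8.

8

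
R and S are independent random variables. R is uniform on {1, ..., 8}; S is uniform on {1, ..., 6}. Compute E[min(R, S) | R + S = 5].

Outcomes with R + S = 5: (1,4), (2,3), (3,2), (4,1), each with probability 1/48.
E[min(R, S) | R + S = 5] = (1 + 2 + 2 + 1) / 4 = 3/2.

3/2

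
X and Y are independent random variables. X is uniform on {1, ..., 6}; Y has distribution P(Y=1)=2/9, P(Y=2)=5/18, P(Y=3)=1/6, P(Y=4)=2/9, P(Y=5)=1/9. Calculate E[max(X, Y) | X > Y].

271/59

P(X > Y) = 59/108.
Summing max(X,Y)·P(x,y) over outcomes with X > Y gives 271/108.
E[max(X, Y) | X > Y] = (271/108) / (59/108) = 271/59.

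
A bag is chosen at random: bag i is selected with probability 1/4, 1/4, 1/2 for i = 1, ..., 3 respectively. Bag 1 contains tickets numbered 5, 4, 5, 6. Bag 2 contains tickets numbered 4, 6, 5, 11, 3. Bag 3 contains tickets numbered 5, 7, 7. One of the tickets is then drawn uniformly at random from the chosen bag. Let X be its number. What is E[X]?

E[X | bag 1] = (5+4+5+6)/4 = 5.
E[X | bag 2] = (4+6+5+11+3)/5 = 29/5.
E[X | bag 3] = (5+7+7)/3 = 19/3.
E[X] = (1/4)·(5) + (1/4)·(29/5) + (1/2)·(19/3) = 88/15.

88/15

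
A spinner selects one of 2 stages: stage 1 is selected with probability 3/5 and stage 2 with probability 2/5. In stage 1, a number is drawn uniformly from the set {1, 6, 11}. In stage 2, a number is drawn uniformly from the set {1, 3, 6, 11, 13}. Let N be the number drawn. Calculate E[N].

158/25

E[N | stage 1] = (1+6+11)/3 = 6.
E[N | stage 2] = (1+3+6+11+13)/5 = 34/5.
By the law of total expectation,
E[N] = (3/5)·(6) + (2/5)·(34/5) = 158/25.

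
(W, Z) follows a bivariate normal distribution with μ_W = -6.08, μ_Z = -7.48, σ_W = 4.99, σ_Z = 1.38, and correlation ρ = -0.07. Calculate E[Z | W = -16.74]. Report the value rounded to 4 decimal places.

For a bivariate normal, E[Z | W=x] = μ_Z + ρ·(σ_Z/σ_W)·(x − μ_W).
E[Z | W=-16.74] = -7.48 + (-0.07)·(1.38/4.99)·(-16.74 − (-6.08)) = -7.48 + (-0.019359)·(-10.66) = -7.2736.

-7.2736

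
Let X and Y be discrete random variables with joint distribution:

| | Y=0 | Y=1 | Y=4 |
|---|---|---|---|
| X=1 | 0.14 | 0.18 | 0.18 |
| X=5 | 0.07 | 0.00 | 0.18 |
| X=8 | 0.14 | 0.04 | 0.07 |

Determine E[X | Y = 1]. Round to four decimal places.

P(Y = 1) = 0.22.
Σ X·P over the event = 1·(0.18) + 8·(0.04) = 0.50.
E[X | Y = 1] = (0.50) / (0.22) = 2.2727.

2.2727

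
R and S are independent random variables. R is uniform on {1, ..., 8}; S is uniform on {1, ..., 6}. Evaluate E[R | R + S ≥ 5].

103/21

P(R + S ≥ 5) = 7/8.
Summing R·P(x,y) over outcomes with R + S ≥ 5 gives 103/24.
E[R | R + S ≥ 5] = (103/24) / (7/8) = 103/21.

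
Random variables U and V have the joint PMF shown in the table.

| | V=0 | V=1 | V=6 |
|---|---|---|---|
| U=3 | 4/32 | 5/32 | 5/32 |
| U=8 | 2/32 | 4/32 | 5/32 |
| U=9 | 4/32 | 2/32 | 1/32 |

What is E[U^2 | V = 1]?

P(V = 1) = 11/32.
Σ U^2·P over the event = 9·(5/32) + 64·(4/32) + 81·(2/32) = 463/32.
E[U^2 | V = 1] = (463/32) / (11/32) = 463/11.

463/11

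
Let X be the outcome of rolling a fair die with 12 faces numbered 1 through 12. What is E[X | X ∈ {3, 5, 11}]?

19/3

P(X ∈ {3, 5, 11}) = 1/4.
Σ over the event: 3·1/12 + 5·1/12 + 11·1/12 = 19/12.
E[X | X ∈ {3, 5, 11}] = (19/12) / (1/4) = 19/3.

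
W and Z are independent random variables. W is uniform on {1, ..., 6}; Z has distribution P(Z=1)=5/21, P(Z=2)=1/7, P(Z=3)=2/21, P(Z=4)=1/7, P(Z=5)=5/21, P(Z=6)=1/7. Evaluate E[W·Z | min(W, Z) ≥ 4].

25

P(min(W, Z) ≥ 4) = 11/42.
Summing WZ·P(x,y) over outcomes with min(W, Z) ≥ 4 gives 275/42.
E[W·Z | min(W, Z) ≥ 4] = (275/42) / (11/42) = 25.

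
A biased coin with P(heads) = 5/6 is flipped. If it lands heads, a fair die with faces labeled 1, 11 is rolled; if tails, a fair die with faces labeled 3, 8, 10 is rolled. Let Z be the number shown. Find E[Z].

37/6

E[Z | heads] = (1+11)/2 = 6.
E[Z | tails] = (3+8+10)/3 = 7.
By the law of total expectation,
E[Z] = (5/6)·(6) + (1/6)·(7) = 37/6.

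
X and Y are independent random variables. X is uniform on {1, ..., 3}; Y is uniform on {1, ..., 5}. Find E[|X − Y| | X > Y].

4/3

Outcomes with X > Y: (2,1), (3,1), (3,2), each with probability 1/15.
E[|X − Y| | X > Y] = (1 + 2 + 1) / 3 = 4/3.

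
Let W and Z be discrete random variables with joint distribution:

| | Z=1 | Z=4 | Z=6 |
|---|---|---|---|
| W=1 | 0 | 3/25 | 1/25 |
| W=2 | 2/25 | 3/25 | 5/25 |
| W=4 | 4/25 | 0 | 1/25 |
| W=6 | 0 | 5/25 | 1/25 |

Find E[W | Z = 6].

P(Z = 6) = 8/25.
Σ W·P over the event = 1·(1/25) + 2·(5/25) + 4·(1/25) + 6·(1/25) = 21/25.
E[W | Z = 6] = (21/25) / (8/25) = 21/8.

21/8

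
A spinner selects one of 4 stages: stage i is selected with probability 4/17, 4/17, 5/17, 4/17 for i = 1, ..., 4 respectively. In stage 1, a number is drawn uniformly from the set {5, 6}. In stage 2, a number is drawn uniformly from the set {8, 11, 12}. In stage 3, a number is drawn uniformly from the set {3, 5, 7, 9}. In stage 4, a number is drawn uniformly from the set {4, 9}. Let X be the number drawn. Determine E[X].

358/51

E[X | stage 1] = (5+6)/2 = 11/2.
E[X | stage 2] = (8+11+12)/3 = 31/3.
E[X | stage 3] = (3+5+7+9)/4 = 6.
E[X | stage 4] = (4+9)/2 = 13/2.
E[X] = (4/17)·(11/2) + (4/17)·(31/3) + (5/17)·(6) + (4/17)·(13/2) = 358/51.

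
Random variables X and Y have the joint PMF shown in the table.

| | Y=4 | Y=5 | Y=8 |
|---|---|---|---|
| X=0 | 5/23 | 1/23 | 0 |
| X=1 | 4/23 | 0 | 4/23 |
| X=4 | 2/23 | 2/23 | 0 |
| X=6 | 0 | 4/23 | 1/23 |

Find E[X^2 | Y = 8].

8

P(Y = 8) = 5/23.
Σ X^2·P over the event = 1·(4/23) + 36·(1/23) = 40/23.
E[X^2 | Y = 8] = (40/23) / (5/23) = 8.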